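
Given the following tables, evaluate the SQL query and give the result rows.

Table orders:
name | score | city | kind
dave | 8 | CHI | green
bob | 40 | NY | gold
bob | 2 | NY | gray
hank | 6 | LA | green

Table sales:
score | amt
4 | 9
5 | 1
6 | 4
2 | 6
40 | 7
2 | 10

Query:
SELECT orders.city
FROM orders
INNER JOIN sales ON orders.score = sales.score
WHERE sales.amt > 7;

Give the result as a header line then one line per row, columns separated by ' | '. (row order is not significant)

== RESULT ==
orders.city
NY

Derivation:
After JOIN sales (4 rows):
orders.name | orders.score | orders.city | orders.kind | sales.score | sales.amt
bob | 40 | NY | gold | 40 | 7
bob | 2 | NY | gray | 2 | 6
bob | 2 | NY | gray | 2 | 10
hank | 6 | LA | green | 6 | 4
After WHERE (1 rows):
orders.name | orders.score | orders.city | orders.kind | sales.score | sales.amt
bob | 2 | NY | gray | 2 | 10
After SELECT (1 rows):
orders.city
NY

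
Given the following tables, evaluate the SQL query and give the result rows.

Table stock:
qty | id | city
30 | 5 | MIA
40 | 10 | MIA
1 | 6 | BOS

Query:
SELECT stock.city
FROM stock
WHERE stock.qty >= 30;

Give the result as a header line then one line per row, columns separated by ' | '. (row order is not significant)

After WHERE (2 rows):
stock.qty | stock.id | stock.city
30 | 5 | MIA
40 | 10 | MIA
After SELECT (2 rows):
stock.city
MIA
MIA

== RESULT ==
stock.city
MIA
MIA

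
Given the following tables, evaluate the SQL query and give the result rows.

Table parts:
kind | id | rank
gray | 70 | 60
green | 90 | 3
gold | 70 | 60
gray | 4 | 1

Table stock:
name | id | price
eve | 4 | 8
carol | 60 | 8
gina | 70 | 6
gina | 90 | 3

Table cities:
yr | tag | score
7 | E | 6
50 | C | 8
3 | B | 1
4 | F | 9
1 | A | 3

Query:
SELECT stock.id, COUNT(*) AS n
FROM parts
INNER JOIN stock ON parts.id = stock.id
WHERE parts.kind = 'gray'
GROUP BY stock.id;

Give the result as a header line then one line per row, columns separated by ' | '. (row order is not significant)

After JOIN stock (4 rows):
parts.kind | parts.id | parts.rank | stock.name | stock.id | stock.price
gray | 70 | 60 | gina | 70 | 6
green | 90 | 3 | gina | 90 | 3
gold | 70 | 60 | gina | 70 | 6
gray | 4 | 1 | eve | 4 | 8
After WHERE (2 rows):
parts.kind | parts.id | parts.rank | stock.name | stock.id | stock.price
gray | 70 | 60 | gina | 70 | 6
gray | 4 | 1 | eve | 4 | 8
After GROUP BY (2 rows):
stock.id | n
70 | 1
4 | 1

== RESULT ==
stock.id | n
70 | 1
4 | 1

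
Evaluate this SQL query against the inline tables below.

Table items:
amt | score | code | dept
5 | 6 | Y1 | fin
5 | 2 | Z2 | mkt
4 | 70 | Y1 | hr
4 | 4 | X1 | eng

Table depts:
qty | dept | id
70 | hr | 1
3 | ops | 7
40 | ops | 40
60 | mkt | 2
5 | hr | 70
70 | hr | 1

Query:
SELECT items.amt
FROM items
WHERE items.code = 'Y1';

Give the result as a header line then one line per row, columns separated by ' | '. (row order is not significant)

After WHERE (2 rows):
items.amt | items.score | items.code | items.dept
5 | 6 | Y1 | fin
4 | 70 | Y1 | hr
After SELECT (2 rows):
items.amt
5
4

== RESULT ==
items.amt
5
4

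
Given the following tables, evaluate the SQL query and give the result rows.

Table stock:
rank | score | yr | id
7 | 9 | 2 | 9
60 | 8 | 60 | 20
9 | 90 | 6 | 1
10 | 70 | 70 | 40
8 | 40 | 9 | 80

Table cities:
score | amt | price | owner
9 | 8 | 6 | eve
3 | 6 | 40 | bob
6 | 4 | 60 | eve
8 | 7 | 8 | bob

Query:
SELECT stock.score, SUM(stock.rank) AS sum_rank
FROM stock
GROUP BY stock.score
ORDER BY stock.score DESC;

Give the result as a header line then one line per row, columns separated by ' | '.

== RESULT ==
stock.score | sum_rank
90 | 9
70 | 10
40 | 8
9 | 7
8 | 60

Derivation:
After GROUP BY (5 rows):
stock.score | sum_rank
9 | 7
8 | 60
90 | 9
70 | 10
40 | 8
After ORDER BY (5 rows):
stock.score | sum_rank
90 | 9
70 | 10
40 | 8
9 | 7
8 | 60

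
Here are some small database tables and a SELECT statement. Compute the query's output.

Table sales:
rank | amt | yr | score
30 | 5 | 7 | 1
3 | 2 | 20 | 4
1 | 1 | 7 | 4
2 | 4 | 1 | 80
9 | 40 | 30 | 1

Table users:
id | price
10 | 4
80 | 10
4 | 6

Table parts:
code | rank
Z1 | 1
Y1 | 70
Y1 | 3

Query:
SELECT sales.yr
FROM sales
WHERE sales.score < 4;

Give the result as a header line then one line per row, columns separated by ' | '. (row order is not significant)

After WHERE (2 rows):
sales.rank | sales.amt | sales.yr | sales.score
30 | 5 | 7 | 1
9 | 40 | 30 | 1
After SELECT (2 rows):
sales.yr
7
30

== RESULT ==
sales.yr
7
30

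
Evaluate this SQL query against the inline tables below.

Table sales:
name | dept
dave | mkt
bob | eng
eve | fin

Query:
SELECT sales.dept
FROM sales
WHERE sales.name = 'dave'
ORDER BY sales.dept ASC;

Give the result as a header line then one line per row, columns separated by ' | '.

== RESULT ==
sales.dept
mkt

Derivation:
After WHERE (1 rows):
sales.name | sales.dept
dave | mkt
After SELECT (1 rows):
sales.dept
mkt
After ORDER BY (1 rows):
sales.dept
mkt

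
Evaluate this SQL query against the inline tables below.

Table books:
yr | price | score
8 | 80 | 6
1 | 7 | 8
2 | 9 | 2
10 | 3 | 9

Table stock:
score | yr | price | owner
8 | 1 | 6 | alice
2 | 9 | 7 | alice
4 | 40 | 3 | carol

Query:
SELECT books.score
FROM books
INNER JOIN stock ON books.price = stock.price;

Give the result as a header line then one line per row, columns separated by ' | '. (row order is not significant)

== RESULT ==
books.score
8
9

Derivation:
After JOIN stock (2 rows):
books.yr | books.price | books.score | stock.score | stock.yr | stock.price | stock.owner
1 | 7 | 8 | 2 | 9 | 7 | alice
10 | 3 | 9 | 4 | 40 | 3 | carol
After SELECT (2 rows):
books.score
8
9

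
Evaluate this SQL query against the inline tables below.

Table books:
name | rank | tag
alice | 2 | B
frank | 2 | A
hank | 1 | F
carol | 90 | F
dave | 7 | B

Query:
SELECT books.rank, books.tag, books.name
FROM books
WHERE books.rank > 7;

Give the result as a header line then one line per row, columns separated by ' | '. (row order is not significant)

After WHERE (1 rows):
books.name | books.rank | books.tag
carol | 90 | F
After SELECT (1 rows):
books.rank | books.tag | books.name
90 | F | carol

== RESULT ==
books.rank | books.tag | books.name
90 | F | carol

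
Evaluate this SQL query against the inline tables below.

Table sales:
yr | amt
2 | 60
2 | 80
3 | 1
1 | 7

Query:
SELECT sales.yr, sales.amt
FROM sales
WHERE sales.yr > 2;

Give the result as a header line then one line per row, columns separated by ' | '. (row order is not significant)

== RESULT ==
sales.yr | sales.amt
3 | 1

Derivation:
After WHERE (1 rows):
sales.yr | sales.amt
3 | 1
After SELECT (1 rows):
sales.yr | sales.amt
3 | 1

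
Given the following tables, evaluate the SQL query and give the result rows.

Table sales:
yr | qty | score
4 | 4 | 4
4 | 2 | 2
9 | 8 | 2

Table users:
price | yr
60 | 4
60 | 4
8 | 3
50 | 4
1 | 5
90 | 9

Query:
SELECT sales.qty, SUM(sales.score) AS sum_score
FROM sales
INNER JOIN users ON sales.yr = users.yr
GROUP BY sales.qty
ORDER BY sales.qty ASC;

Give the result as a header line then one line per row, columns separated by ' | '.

After JOIN users (7 rows):
sales.yr | sales.qty | sales.score | users.price | users.yr
4 | 4 | 4 | 60 | 4
4 | 4 | 4 | 60 | 4
4 | 4 | 4 | 50 | 4
4 | 2 | 2 | 60 | 4
4 | 2 | 2 | 60 | 4
4 | 2 | 2 | 50 | 4
9 | 8 | 2 | 90 | 9
After GROUP BY (3 rows):
sales.qty | sum_score
4 | 12
2 | 6
8 | 2
After ORDER BY (3 rows):
sales.qty | sum_score
2 | 6
4 | 12
8 | 2

== RESULT ==
sales.qty | sum_score
2 | 6
4 | 12
8 | 2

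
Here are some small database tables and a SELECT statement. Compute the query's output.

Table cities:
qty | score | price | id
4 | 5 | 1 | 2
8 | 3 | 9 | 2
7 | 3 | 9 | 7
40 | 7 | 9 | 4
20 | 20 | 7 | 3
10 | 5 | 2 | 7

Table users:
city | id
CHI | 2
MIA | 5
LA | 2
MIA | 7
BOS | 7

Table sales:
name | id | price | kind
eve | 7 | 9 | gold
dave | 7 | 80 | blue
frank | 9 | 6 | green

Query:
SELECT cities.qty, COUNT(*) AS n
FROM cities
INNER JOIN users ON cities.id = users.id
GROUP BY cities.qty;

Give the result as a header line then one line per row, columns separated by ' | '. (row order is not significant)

== RESULT ==
cities.qty | n
4 | 2
8 | 2
7 | 2
10 | 2

Derivation:
After JOIN users (8 rows):
cities.qty | cities.score | cities.price | cities.id | users.city | users.id
4 | 5 | 1 | 2 | CHI | 2
4 | 5 | 1 | 2 | LA | 2
8 | 3 | 9 | 2 | CHI | 2
8 | 3 | 9 | 2 | LA | 2
7 | 3 | 9 | 7 | MIA | 7
7 | 3 | 9 | 7 | BOS | 7
10 | 5 | 2 | 7 | MIA | 7
10 | 5 | 2 | 7 | BOS | 7
After GROUP BY (4 rows):
cities.qty | n
4 | 2
8 | 2
7 | 2
10 | 2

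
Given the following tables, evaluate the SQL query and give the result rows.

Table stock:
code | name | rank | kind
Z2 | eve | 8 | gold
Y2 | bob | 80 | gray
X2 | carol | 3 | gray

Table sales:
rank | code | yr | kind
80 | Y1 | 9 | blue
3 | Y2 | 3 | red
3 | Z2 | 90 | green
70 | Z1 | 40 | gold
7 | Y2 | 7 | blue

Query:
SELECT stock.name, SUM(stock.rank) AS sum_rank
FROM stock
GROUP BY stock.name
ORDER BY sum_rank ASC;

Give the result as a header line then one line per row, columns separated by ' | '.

After GROUP BY (3 rows):
stock.name | sum_rank
eve | 8
bob | 80
carol | 3
After ORDER BY (3 rows):
stock.name | sum_rank
carol | 3
eve | 8
bob | 80

== RESULT ==
stock.name | sum_rank
carol | 3
eve | 8
bob | 80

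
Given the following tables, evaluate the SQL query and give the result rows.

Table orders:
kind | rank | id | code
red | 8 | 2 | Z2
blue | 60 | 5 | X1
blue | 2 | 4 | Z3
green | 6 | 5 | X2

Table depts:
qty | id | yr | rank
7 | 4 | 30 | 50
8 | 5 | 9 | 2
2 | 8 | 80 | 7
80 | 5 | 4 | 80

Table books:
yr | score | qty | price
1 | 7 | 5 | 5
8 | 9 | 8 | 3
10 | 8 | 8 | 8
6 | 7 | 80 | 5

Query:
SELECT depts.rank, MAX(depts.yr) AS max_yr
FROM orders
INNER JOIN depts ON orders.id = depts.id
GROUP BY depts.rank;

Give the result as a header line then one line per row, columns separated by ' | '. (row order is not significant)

== RESULT ==
depts.rank | max_yr
2 | 9
80 | 4
50 | 30

Derivation:
After JOIN depts (5 rows):
orders.kind | orders.rank | orders.id | orders.code | depts.qty | depts.id | depts.yr | depts.rank
blue | 60 | 5 | X1 | 8 | 5 | 9 | 2
blue | 60 | 5 | X1 | 80 | 5 | 4 | 80
blue | 2 | 4 | Z3 | 7 | 4 | 30 | 50
green | 6 | 5 | X2 | 8 | 5 | 9 | 2
green | 6 | 5 | X2 | 80 | 5 | 4 | 80
After GROUP BY (3 rows):
depts.rank | max_yr
2 | 9
80 | 4
50 | 30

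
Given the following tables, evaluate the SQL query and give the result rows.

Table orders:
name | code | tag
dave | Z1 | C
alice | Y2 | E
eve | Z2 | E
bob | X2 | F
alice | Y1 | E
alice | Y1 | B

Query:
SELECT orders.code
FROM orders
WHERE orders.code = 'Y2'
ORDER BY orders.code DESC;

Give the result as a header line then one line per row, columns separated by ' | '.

After WHERE (1 rows):
orders.name | orders.code | orders.tag
alice | Y2 | E
After SELECT (1 rows):
orders.code
Y2
After ORDER BY (1 rows):
orders.code
Y2

== RESULT ==
orders.code
Y2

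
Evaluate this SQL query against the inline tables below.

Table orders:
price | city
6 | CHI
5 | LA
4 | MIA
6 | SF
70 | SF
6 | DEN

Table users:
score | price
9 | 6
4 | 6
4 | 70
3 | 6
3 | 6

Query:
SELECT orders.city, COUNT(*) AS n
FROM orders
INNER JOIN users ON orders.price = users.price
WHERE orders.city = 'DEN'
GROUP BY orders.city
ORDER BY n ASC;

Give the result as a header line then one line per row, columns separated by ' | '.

== RESULT ==
orders.city | n
DEN | 4

Derivation:
After JOIN users (13 rows):
orders.price | orders.city | users.score | users.price
6 | CHI | 9 | 6
6 | CHI | 4 | 6
6 | CHI | 3 | 6
6 | CHI | 3 | 6
6 | SF | 9 | 6
6 | SF | 4 | 6
6 | SF | 3 | 6
6 | SF | 3 | 6
70 | SF | 4 | 70
6 | DEN | 9 | 6
6 | DEN | 4 | 6
6 | DEN | 3 | 6
6 | DEN | 3 | 6
After WHERE (4 rows):
orders.price | orders.city | users.score | users.price
6 | DEN | 9 | 6
6 | DEN | 4 | 6
6 | DEN | 3 | 6
6 | DEN | 3 | 6
After GROUP BY (1 rows):
orders.city | n
DEN | 4
After ORDER BY (1 rows):
orders.city | n
DEN | 4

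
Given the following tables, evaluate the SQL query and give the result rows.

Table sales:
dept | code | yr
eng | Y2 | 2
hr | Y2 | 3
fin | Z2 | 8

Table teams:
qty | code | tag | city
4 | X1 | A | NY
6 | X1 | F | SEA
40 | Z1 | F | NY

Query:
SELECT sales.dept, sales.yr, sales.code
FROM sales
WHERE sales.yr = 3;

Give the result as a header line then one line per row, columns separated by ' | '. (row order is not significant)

After WHERE (1 rows):
sales.dept | sales.code | sales.yr
hr | Y2 | 3
After SELECT (1 rows):
sales.dept | sales.yr | sales.code
hr | 3 | Y2

== RESULT ==
sales.dept | sales.yr | sales.code
hr | 3 | Y2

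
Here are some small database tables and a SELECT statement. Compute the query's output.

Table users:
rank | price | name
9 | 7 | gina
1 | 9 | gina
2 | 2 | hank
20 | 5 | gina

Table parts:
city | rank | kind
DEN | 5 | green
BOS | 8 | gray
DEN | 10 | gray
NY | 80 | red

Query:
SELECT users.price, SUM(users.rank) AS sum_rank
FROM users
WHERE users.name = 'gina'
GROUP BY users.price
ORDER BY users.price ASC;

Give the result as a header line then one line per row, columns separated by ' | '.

After WHERE (3 rows):
users.rank | users.price | users.name
9 | 7 | gina
1 | 9 | gina
20 | 5 | gina
After GROUP BY (3 rows):
users.price | sum_rank
7 | 9
9 | 1
5 | 20
After ORDER BY (3 rows):
users.price | sum_rank
5 | 20
7 | 9
9 | 1

== RESULT ==
users.price | sum_rank
5 | 20
7 | 9
9 | 1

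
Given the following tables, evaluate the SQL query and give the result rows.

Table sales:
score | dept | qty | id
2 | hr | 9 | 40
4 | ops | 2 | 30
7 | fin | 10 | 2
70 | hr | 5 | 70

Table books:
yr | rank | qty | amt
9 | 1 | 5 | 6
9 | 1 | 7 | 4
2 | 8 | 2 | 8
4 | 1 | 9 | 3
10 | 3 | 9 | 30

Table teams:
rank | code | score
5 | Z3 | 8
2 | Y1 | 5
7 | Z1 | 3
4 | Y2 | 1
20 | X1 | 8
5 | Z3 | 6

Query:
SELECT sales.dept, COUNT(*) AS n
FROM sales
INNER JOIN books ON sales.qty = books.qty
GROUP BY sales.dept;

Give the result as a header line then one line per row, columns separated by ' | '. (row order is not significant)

After JOIN books (4 rows):
sales.score | sales.dept | sales.qty | sales.id | books.yr | books.rank | books.qty | books.amt
2 | hr | 9 | 40 | 4 | 1 | 9 | 3
2 | hr | 9 | 40 | 10 | 3 | 9 | 30
4 | ops | 2 | 30 | 2 | 8 | 2 | 8
70 | hr | 5 | 70 | 9 | 1 | 5 | 6
After GROUP BY (2 rows):
sales.dept | n
hr | 3
ops | 1

== RESULT ==
sales.dept | n
hr | 3
ops | 1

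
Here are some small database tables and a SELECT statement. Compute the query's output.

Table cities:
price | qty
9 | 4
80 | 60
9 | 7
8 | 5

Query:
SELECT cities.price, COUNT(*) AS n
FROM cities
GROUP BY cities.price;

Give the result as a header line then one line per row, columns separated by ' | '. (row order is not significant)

After GROUP BY (3 rows):
cities.price | n
9 | 2
80 | 1
8 | 1

== RESULT ==
cities.price | n
9 | 2
80 | 1
8 | 1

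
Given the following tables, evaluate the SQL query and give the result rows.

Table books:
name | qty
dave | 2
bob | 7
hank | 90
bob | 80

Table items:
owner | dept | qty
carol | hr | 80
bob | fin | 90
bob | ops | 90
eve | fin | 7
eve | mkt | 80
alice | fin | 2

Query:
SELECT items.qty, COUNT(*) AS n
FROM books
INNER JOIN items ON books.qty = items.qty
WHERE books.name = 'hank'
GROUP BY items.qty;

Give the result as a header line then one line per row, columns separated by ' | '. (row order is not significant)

After JOIN items (6 rows):
books.name | books.qty | items.owner | items.dept | items.qty
dave | 2 | alice | fin | 2
bob | 7 | eve | fin | 7
hank | 90 | bob | fin | 90
hank | 90 | bob | ops | 90
bob | 80 | carol | hr | 80
bob | 80 | eve | mkt | 80
After WHERE (2 rows):
books.name | books.qty | items.owner | items.dept | items.qty
hank | 90 | bob | fin | 90
hank | 90 | bob | ops | 90
After GROUP BY (1 rows):
items.qty | n
90 | 2

== RESULT ==
items.qty | n
90 | 2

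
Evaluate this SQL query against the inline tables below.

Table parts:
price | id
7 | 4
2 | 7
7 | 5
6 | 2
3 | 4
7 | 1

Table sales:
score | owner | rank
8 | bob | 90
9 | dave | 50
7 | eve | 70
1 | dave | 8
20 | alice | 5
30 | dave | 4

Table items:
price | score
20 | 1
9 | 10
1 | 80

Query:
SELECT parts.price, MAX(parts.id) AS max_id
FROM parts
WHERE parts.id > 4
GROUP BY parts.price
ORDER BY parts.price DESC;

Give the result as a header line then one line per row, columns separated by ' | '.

== RESULT ==
parts.price | max_id
7 | 5
2 | 7

Derivation:
After WHERE (2 rows):
parts.price | parts.id
2 | 7
7 | 5
After GROUP BY (2 rows):
parts.price | max_id
2 | 7
7 | 5
After ORDER BY (2 rows):
parts.price | max_id
7 | 5
2 | 7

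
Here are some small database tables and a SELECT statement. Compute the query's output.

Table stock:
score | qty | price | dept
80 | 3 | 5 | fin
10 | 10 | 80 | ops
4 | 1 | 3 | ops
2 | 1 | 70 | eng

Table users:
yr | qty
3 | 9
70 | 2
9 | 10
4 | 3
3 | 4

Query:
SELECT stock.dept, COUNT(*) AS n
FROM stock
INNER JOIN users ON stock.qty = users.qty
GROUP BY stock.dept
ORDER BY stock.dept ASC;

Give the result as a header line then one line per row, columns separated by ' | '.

After JOIN users (2 rows):
stock.score | stock.qty | stock.price | stock.dept | users.yr | users.qty
80 | 3 | 5 | fin | 4 | 3
10 | 10 | 80 | ops | 9 | 10
After GROUP BY (2 rows):
stock.dept | n
fin | 1
ops | 1
After ORDER BY (2 rows):
stock.dept | n
fin | 1
ops | 1

== RESULT ==
stock.dept | n
fin | 1
ops | 1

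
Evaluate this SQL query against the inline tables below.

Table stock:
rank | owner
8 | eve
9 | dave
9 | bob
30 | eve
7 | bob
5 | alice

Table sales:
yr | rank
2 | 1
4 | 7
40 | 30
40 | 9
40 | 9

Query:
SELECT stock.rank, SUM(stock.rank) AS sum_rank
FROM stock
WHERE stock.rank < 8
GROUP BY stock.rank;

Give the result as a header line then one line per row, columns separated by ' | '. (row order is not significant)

== RESULT ==
stock.rank | sum_rank
7 | 7
5 | 5

Derivation:
After WHERE (2 rows):
stock.rank | stock.owner
7 | bob
5 | alice
After GROUP BY (2 rows):
stock.rank | sum_rank
7 | 7
5 | 5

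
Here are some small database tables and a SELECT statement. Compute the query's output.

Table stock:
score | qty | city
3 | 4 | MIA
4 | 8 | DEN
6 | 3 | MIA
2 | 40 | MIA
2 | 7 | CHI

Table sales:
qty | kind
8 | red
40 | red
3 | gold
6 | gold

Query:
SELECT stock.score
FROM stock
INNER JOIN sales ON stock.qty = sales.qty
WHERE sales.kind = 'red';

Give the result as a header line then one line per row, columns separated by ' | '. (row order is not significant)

== RESULT ==
stock.score
4
2

Derivation:
After JOIN sales (3 rows):
stock.score | stock.qty | stock.city | sales.qty | sales.kind
4 | 8 | DEN | 8 | red
6 | 3 | MIA | 3 | gold
2 | 40 | MIA | 40 | red
After WHERE (2 rows):
stock.score | stock.qty | stock.city | sales.qty | sales.kind
4 | 8 | DEN | 8 | red
2 | 40 | MIA | 40 | red
After SELECT (2 rows):
stock.score
4
2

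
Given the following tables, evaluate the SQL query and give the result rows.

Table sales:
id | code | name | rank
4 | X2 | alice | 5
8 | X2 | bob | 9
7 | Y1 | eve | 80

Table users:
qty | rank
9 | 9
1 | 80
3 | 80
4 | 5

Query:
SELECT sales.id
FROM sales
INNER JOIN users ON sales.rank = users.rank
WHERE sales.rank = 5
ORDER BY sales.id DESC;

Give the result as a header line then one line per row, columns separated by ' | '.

== RESULT ==
sales.id
4

Derivation:
After JOIN users (4 rows):
sales.id | sales.code | sales.name | sales.rank | users.qty | users.rank
4 | X2 | alice | 5 | 4 | 5
8 | X2 | bob | 9 | 9 | 9
7 | Y1 | eve | 80 | 1 | 80
7 | Y1 | eve | 80 | 3 | 80
After WHERE (1 rows):
sales.id | sales.code | sales.name | sales.rank | users.qty | users.rank
4 | X2 | alice | 5 | 4 | 5
After SELECT (1 rows):
sales.id
4
After ORDER BY (1 rows):
sales.id
4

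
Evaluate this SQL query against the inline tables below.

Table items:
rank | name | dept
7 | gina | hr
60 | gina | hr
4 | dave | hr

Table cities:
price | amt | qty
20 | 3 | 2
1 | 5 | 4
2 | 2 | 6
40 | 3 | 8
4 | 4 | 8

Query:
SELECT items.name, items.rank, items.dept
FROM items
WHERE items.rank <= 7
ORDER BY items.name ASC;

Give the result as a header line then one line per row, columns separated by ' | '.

== RESULT ==
items.name | items.rank | items.dept
dave | 4 | hr
gina | 7 | hr

Derivation:
After WHERE (2 rows):
items.rank | items.name | items.dept
7 | gina | hr
4 | dave | hr
After SELECT (2 rows):
items.name | items.rank | items.dept
gina | 7 | hr
dave | 4 | hr
After ORDER BY (2 rows):
items.name | items.rank | items.dept
dave | 4 | hr
gina | 7 | hr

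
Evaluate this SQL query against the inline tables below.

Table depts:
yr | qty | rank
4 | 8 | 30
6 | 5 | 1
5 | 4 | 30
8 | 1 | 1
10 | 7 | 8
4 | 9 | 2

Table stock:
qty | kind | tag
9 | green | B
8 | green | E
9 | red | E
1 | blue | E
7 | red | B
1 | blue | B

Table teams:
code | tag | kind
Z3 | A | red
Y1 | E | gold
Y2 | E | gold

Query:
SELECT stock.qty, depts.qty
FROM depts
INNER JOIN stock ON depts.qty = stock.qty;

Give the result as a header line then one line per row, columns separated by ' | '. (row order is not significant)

After JOIN stock (6 rows):
depts.yr | depts.qty | depts.rank | stock.qty | stock.kind | stock.tag
4 | 8 | 30 | 8 | green | E
8 | 1 | 1 | 1 | blue | E
8 | 1 | 1 | 1 | blue | B
10 | 7 | 8 | 7 | red | B
4 | 9 | 2 | 9 | green | B
4 | 9 | 2 | 9 | red | E
After SELECT (6 rows):
stock.qty | depts.qty
8 | 8
1 | 1
1 | 1
7 | 7
9 | 9
9 | 9

== RESULT ==
stock.qty | depts.qty
8 | 8
1 | 1
1 | 1
7 | 7
9 | 9
9 | 9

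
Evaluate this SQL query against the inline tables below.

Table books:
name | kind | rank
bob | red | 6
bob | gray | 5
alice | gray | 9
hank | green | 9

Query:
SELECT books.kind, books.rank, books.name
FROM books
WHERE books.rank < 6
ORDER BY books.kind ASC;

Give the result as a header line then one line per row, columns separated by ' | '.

After WHERE (1 rows):
books.name | books.kind | books.rank
bob | gray | 5
After SELECT (1 rows):
books.kind | books.rank | books.name
gray | 5 | bob
After ORDER BY (1 rows):
books.kind | books.rank | books.name
gray | 5 | bob

== RESULT ==
books.kind | books.rank | books.name
gray | 5 | bob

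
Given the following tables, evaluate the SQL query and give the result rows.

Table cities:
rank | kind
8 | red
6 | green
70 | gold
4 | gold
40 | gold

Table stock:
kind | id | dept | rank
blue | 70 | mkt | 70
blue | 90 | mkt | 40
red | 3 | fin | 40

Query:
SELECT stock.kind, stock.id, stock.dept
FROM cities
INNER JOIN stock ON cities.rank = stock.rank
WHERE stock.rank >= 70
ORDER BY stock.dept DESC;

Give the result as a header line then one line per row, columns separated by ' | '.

== RESULT ==
stock.kind | stock.id | stock.dept
blue | 70 | mkt

Derivation:
After JOIN stock (3 rows):
cities.rank | cities.kind | stock.kind | stock.id | stock.dept | stock.rank
70 | gold | blue | 70 | mkt | 70
40 | gold | blue | 90 | mkt | 40
40 | gold | red | 3 | fin | 40
After WHERE (1 rows):
cities.rank | cities.kind | stock.kind | stock.id | stock.dept | stock.rank
70 | gold | blue | 70 | mkt | 70
After SELECT (1 rows):
stock.kind | stock.id | stock.dept
blue | 70 | mkt
After ORDER BY (1 rows):
stock.kind | stock.id | stock.dept
blue | 70 | mkt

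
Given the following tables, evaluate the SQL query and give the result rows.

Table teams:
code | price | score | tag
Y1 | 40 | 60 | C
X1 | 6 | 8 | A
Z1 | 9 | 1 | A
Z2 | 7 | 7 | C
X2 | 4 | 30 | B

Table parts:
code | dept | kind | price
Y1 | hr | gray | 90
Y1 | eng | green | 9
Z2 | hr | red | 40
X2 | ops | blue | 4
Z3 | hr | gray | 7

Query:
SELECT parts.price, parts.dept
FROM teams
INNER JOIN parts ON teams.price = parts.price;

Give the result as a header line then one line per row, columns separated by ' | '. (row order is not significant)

== RESULT ==
parts.price | parts.dept
40 | hr
9 | eng
7 | hr
4 | ops

Derivation:
After JOIN parts (4 rows):
teams.code | teams.price | teams.score | teams.tag | parts.code | parts.dept | parts.kind | parts.price
Y1 | 40 | 60 | C | Z2 | hr | red | 40
Z1 | 9 | 1 | A | Y1 | eng | green | 9
Z2 | 7 | 7 | C | Z3 | hr | gray | 7
X2 | 4 | 30 | B | X2 | ops | blue | 4
After SELECT (4 rows):
parts.price | parts.dept
40 | hr
9 | eng
7 | hr
4 | ops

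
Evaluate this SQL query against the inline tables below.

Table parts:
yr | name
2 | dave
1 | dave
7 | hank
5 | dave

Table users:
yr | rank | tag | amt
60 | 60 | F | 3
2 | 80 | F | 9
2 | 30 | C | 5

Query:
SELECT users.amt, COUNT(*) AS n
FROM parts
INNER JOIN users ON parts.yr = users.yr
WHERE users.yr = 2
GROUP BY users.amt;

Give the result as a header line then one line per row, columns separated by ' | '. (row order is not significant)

== RESULT ==
users.amt | n
9 | 1
5 | 1

Derivation:
After JOIN users (2 rows):
parts.yr | parts.name | users.yr | users.rank | users.tag | users.amt
2 | dave | 2 | 80 | F | 9
2 | dave | 2 | 30 | C | 5
After WHERE (2 rows):
parts.yr | parts.name | users.yr | users.rank | users.tag | users.amt
2 | dave | 2 | 80 | F | 9
2 | dave | 2 | 30 | C | 5
After GROUP BY (2 rows):
users.amt | n
9 | 1
5 | 1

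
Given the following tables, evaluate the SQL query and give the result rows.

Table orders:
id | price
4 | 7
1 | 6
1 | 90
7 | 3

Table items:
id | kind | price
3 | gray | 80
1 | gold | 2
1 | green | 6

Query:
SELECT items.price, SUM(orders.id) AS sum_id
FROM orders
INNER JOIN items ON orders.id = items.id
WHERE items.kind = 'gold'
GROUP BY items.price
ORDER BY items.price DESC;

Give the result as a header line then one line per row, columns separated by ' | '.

== RESULT ==
items.price | sum_id
2 | 2

Derivation:
After JOIN items (4 rows):
orders.id | orders.price | items.id | items.kind | items.price
1 | 6 | 1 | gold | 2
1 | 6 | 1 | green | 6
1 | 90 | 1 | gold | 2
1 | 90 | 1 | green | 6
After WHERE (2 rows):
orders.id | orders.price | items.id | items.kind | items.price
1 | 6 | 1 | gold | 2
1 | 90 | 1 | gold | 2
After GROUP BY (1 rows):
items.price | sum_id
2 | 2
After ORDER BY (1 rows):
items.price | sum_id
2 | 2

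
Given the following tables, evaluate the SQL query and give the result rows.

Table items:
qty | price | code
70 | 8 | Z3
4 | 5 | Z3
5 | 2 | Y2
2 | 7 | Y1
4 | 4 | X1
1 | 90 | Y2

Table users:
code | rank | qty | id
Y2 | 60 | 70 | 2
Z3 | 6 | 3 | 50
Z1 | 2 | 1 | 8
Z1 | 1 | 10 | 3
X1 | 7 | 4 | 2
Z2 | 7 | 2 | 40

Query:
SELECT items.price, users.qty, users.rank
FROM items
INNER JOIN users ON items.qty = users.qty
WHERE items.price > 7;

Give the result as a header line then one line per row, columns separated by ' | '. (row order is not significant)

After JOIN users (5 rows):
items.qty | items.price | items.code | users.code | users.rank | users.qty | users.id
70 | 8 | Z3 | Y2 | 60 | 70 | 2
4 | 5 | Z3 | X1 | 7 | 4 | 2
2 | 7 | Y1 | Z2 | 7 | 2 | 40
4 | 4 | X1 | X1 | 7 | 4 | 2
1 | 90 | Y2 | Z1 | 2 | 1 | 8
After WHERE (2 rows):
items.qty | items.price | items.code | users.code | users.rank | users.qty | users.id
70 | 8 | Z3 | Y2 | 60 | 70 | 2
1 | 90 | Y2 | Z1 | 2 | 1 | 8
After SELECT (2 rows):
items.price | users.qty | users.rank
8 | 70 | 60
90 | 1 | 2

== RESULT ==
items.price | users.qty | users.rank
8 | 70 | 60
90 | 1 | 2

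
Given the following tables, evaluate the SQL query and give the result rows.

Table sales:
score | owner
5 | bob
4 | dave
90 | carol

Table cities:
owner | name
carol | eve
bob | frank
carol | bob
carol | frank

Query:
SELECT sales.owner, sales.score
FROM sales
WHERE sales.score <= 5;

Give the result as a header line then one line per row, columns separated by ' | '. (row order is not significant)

After WHERE (2 rows):
sales.score | sales.owner
5 | bob
4 | dave
After SELECT (2 rows):
sales.owner | sales.score
bob | 5
dave | 4

== RESULT ==
sales.owner | sales.score
bob | 5
dave | 4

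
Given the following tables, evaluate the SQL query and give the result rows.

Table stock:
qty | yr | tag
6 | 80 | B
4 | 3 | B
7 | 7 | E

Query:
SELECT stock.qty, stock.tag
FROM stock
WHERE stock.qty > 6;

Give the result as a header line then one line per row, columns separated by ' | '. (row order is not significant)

== RESULT ==
stock.qty | stock.tag
7 | E

Derivation:
After WHERE (1 rows):
stock.qty | stock.yr | stock.tag
7 | 7 | E
After SELECT (1 rows):
stock.qty | stock.tag
7 | E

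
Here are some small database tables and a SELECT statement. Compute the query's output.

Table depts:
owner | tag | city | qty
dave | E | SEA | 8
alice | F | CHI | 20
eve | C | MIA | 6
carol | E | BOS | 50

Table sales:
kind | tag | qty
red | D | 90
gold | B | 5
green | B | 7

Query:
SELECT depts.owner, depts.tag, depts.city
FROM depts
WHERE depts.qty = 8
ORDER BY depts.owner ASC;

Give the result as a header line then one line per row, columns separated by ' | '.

After WHERE (1 rows):
depts.owner | depts.tag | depts.city | depts.qty
dave | E | SEA | 8
After SELECT (1 rows):
depts.owner | depts.tag | depts.city
dave | E | SEA
After ORDER BY (1 rows):
depts.owner | depts.tag | depts.city
dave | E | SEA

== RESULT ==
depts.owner | depts.tag | depts.city
dave | E | SEA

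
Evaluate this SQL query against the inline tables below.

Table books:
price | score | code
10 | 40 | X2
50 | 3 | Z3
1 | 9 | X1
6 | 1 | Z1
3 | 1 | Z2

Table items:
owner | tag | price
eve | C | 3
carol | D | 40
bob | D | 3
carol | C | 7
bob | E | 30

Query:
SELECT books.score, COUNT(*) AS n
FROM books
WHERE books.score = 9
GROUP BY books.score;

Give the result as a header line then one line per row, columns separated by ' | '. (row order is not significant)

== RESULT ==
books.score | n
9 | 1

Derivation:
After WHERE (1 rows):
books.price | books.score | books.code
1 | 9 | X1
After GROUP BY (1 rows):
books.score | n
9 | 1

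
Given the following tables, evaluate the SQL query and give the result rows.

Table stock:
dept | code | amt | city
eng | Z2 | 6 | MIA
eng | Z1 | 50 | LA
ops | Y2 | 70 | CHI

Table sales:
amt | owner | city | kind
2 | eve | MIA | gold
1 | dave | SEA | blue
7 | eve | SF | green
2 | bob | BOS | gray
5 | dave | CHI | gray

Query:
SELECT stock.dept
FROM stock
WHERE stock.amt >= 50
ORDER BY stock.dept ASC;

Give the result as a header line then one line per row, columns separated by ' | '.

After WHERE (2 rows):
stock.dept | stock.code | stock.amt | stock.city
eng | Z1 | 50 | LA
ops | Y2 | 70 | CHI
After SELECT (2 rows):
stock.dept
eng
ops
After ORDER BY (2 rows):
stock.dept
eng
ops

== RESULT ==
stock.dept
eng
ops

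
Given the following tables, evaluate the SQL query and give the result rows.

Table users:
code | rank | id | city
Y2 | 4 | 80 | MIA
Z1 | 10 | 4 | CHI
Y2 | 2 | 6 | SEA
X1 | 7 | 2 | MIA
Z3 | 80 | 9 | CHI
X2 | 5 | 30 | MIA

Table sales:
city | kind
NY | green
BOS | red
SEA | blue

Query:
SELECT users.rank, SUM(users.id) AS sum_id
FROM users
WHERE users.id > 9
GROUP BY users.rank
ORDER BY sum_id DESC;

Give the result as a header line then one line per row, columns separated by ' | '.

After WHERE (2 rows):
users.code | users.rank | users.id | users.city
Y2 | 4 | 80 | MIA
X2 | 5 | 30 | MIA
After GROUP BY (2 rows):
users.rank | sum_id
4 | 80
5 | 30
After ORDER BY (2 rows):
users.rank | sum_id
4 | 80
5 | 30

== RESULT ==
users.rank | sum_id
4 | 80
5 | 30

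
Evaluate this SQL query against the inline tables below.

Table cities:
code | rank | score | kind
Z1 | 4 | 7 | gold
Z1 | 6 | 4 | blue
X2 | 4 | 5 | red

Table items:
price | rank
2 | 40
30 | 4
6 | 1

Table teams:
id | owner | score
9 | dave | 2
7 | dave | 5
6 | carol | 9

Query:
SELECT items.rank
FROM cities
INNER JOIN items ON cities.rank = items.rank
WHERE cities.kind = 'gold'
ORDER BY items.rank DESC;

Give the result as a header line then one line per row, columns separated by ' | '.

After JOIN items (2 rows):
cities.code | cities.rank | cities.score | cities.kind | items.price | items.rank
Z1 | 4 | 7 | gold | 30 | 4
X2 | 4 | 5 | red | 30 | 4
After WHERE (1 rows):
cities.code | cities.rank | cities.score | cities.kind | items.price | items.rank
Z1 | 4 | 7 | gold | 30 | 4
After SELECT (1 rows):
items.rank
4
After ORDER BY (1 rows):
items.rank
4

== RESULT ==
items.rank
4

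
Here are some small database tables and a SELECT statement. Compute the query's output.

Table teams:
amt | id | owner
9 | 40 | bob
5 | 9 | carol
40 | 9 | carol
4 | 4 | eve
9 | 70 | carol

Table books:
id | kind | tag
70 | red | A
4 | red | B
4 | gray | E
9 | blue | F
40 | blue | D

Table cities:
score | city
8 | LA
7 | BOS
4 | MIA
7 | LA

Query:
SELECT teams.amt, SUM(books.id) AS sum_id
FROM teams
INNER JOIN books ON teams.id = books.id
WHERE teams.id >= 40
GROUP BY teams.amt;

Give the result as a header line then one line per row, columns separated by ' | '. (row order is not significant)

== RESULT ==
teams.amt | sum_id
9 | 110

Derivation:
After JOIN books (6 rows):
teams.amt | teams.id | teams.owner | books.id | books.kind | books.tag
9 | 40 | bob | 40 | blue | D
5 | 9 | carol | 9 | blue | F
40 | 9 | carol | 9 | blue | F
4 | 4 | eve | 4 | red | B
4 | 4 | eve | 4 | gray | E
9 | 70 | carol | 70 | red | A
After WHERE (2 rows):
teams.amt | teams.id | teams.owner | books.id | books.kind | books.tag
9 | 40 | bob | 40 | blue | D
9 | 70 | carol | 70 | red | A
After GROUP BY (1 rows):
teams.amt | sum_id
9 | 110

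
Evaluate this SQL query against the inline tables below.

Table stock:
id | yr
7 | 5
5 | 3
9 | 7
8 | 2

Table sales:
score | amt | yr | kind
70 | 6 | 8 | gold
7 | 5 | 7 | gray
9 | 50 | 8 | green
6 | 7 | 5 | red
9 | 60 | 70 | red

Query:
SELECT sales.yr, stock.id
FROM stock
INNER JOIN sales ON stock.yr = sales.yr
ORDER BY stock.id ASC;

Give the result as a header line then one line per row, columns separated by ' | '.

== RESULT ==
sales.yr | stock.id
5 | 7
7 | 9

Derivation:
After JOIN sales (2 rows):
stock.id | stock.yr | sales.score | sales.amt | sales.yr | sales.kind
7 | 5 | 6 | 7 | 5 | red
9 | 7 | 7 | 5 | 7 | gray
After SELECT (2 rows):
sales.yr | stock.id
5 | 7
7 | 9
After ORDER BY (2 rows):
sales.yr | stock.id
5 | 7
7 | 9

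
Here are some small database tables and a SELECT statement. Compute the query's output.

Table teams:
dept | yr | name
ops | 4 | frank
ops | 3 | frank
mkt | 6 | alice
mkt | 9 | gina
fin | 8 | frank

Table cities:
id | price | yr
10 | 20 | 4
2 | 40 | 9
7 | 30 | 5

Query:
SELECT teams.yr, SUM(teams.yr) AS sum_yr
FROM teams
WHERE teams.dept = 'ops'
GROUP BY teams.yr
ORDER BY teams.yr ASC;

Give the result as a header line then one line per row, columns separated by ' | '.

== RESULT ==
teams.yr | sum_yr
3 | 3
4 | 4

Derivation:
After WHERE (2 rows):
teams.dept | teams.yr | teams.name
ops | 4 | frank
ops | 3 | frank
After GROUP BY (2 rows):
teams.yr | sum_yr
4 | 4
3 | 3
After ORDER BY (2 rows):
teams.yr | sum_yr
3 | 3
4 | 4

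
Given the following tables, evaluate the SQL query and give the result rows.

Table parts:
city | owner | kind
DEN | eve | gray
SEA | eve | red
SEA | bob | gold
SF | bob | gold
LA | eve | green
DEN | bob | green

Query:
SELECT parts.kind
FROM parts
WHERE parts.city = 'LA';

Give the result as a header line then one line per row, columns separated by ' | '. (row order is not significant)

== RESULT ==
parts.kind
green

Derivation:
After WHERE (1 rows):
parts.city | parts.owner | parts.kind
LA | eve | green
After SELECT (1 rows):
parts.kind
green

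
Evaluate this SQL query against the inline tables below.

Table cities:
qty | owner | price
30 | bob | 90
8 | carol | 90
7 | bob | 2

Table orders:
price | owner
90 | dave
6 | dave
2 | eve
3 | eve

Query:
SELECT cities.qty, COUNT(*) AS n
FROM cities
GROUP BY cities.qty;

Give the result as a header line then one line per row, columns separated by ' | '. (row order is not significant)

== RESULT ==
cities.qty | n
30 | 1
8 | 1
7 | 1

Derivation:
After GROUP BY (3 rows):
cities.qty | n
30 | 1
8 | 1
7 | 1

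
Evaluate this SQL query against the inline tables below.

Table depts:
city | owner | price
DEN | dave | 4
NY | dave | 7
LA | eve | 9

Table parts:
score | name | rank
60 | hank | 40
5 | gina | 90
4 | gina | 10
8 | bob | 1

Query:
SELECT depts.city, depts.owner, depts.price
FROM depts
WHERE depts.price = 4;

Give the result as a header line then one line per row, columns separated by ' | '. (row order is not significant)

== RESULT ==
depts.city | depts.owner | depts.price
DEN | dave | 4

Derivation:
After WHERE (1 rows):
depts.city | depts.owner | depts.price
DEN | dave | 4
After SELECT (1 rows):
depts.city | depts.owner | depts.price
DEN | dave | 4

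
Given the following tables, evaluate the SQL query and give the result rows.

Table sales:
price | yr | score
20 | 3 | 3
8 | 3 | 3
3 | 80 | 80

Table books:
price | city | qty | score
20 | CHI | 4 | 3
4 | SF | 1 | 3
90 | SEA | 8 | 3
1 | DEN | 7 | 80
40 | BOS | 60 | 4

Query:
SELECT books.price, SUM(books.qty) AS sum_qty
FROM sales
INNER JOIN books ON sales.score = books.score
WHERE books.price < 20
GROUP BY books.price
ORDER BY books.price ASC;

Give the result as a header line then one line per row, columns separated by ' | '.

After JOIN books (7 rows):
sales.price | sales.yr | sales.score | books.price | books.city | books.qty | books.score
20 | 3 | 3 | 20 | CHI | 4 | 3
20 | 3 | 3 | 4 | SF | 1 | 3
20 | 3 | 3 | 90 | SEA | 8 | 3
8 | 3 | 3 | 20 | CHI | 4 | 3
8 | 3 | 3 | 4 | SF | 1 | 3
8 | 3 | 3 | 90 | SEA | 8 | 3
3 | 80 | 80 | 1 | DEN | 7 | 80
After WHERE (3 rows):
sales.price | sales.yr | sales.score | books.price | books.city | books.qty | books.score
20 | 3 | 3 | 4 | SF | 1 | 3
8 | 3 | 3 | 4 | SF | 1 | 3
3 | 80 | 80 | 1 | DEN | 7 | 80
After GROUP BY (2 rows):
books.price | sum_qty
4 | 2
1 | 7
After ORDER BY (2 rows):
books.price | sum_qty
1 | 7
4 | 2

== RESULT ==
books.price | sum_qty
1 | 7
4 | 2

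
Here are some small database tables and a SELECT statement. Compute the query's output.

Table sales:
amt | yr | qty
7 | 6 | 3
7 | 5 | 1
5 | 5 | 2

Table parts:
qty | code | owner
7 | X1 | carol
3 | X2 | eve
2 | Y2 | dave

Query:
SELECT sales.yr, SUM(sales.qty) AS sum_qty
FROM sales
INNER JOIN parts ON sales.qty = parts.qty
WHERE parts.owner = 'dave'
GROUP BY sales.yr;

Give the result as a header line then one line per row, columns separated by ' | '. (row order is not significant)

After JOIN parts (2 rows):
sales.amt | sales.yr | sales.qty | parts.qty | parts.code | parts.owner
7 | 6 | 3 | 3 | X2 | eve
5 | 5 | 2 | 2 | Y2 | dave
After WHERE (1 rows):
sales.amt | sales.yr | sales.qty | parts.qty | parts.code | parts.owner
5 | 5 | 2 | 2 | Y2 | dave
After GROUP BY (1 rows):
sales.yr | sum_qty
5 | 2

== RESULT ==
sales.yr | sum_qty
5 | 2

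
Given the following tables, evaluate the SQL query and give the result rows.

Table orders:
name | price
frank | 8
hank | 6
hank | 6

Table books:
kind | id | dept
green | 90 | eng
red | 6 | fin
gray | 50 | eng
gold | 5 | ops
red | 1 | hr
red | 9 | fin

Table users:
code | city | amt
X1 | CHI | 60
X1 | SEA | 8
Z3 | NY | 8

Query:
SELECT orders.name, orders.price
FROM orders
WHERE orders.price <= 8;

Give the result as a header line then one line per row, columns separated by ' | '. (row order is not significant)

== RESULT ==
orders.name | orders.price
frank | 8
hank | 6
hank | 6

Derivation:
After WHERE (3 rows):
orders.name | orders.price
frank | 8
hank | 6
hank | 6
After SELECT (3 rows):
orders.name | orders.price
frank | 8
hank | 6
hank | 6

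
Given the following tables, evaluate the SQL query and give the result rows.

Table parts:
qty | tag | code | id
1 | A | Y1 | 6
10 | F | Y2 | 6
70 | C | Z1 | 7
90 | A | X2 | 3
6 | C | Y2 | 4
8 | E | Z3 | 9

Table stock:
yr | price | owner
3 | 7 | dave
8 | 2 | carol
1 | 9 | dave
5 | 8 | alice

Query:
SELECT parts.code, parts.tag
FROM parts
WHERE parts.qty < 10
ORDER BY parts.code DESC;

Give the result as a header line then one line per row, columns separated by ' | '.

== RESULT ==
parts.code | parts.tag
Z3 | E
Y2 | C
Y1 | A

Derivation:
After WHERE (3 rows):
parts.qty | parts.tag | parts.code | parts.id
1 | A | Y1 | 6
6 | C | Y2 | 4
8 | E | Z3 | 9
After SELECT (3 rows):
parts.code | parts.tag
Y1 | A
Y2 | C
Z3 | E
After ORDER BY (3 rows):
parts.code | parts.tag
Z3 | E
Y2 | C
Y1 | A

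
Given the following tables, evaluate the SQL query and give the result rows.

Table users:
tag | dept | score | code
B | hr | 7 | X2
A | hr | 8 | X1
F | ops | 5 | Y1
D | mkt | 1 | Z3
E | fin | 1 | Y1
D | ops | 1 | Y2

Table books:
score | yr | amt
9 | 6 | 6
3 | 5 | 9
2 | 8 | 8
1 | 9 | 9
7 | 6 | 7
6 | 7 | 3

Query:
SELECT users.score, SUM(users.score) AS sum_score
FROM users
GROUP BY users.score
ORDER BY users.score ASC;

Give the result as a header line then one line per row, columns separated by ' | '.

== RESULT ==
users.score | sum_score
1 | 3
5 | 5
7 | 7
8 | 8

Derivation:
After GROUP BY (4 rows):
users.score | sum_score
7 | 7
8 | 8
5 | 5
1 | 3
After ORDER BY (4 rows):
users.score | sum_score
1 | 3
5 | 5
7 | 7
8 | 8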